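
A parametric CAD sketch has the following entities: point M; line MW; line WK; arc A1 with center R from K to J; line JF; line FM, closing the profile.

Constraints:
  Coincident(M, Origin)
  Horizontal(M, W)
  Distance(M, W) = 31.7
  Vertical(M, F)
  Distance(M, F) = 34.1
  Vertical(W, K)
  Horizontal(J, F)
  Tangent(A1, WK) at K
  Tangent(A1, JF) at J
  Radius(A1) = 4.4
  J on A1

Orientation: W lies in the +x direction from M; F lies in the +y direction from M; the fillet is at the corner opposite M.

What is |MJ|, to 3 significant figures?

43.7

M is at the origin; MW is horizontal with |MW| = 31.7 and W on the +x side, so W = (31.7, 0.00). MF is vertical with |MF| = 34.1 and F on the +y side, so F = (0.00, 34.1). The virtual corner opposite M is at (31.7, 34.1). The tangent condition forces RK to be normal to WK and since A1 is tangent to JF there, RJ ⟂ JF, with radius 4.4, so the center R sits 4.4 in from both sides at R = (27.3, 29.7). That places the tangent points at K = (31.7, 29.7) on WK and J = (27.3, 34.1) on JF. Then |MJ| = |J − M| = 43.7.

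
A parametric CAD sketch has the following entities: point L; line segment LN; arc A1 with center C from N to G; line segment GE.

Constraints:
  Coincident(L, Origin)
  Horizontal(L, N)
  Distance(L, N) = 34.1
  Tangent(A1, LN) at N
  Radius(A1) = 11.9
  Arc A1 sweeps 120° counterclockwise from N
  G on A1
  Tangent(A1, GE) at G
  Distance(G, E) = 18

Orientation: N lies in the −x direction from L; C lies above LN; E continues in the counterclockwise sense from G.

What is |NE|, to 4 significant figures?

33.46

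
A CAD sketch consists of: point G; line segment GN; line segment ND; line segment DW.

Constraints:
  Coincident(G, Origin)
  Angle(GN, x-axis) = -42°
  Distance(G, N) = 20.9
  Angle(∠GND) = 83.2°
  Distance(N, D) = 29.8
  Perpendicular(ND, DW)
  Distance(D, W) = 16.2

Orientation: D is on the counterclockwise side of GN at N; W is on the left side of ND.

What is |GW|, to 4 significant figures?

27.70

G is at the origin; GN runs at -42.0° with length 20.9, so N = 20.9·(cos -42.0°, sin -42.0°) = (15.53, -13.98). ∠GND = 83.2°, so ND runs at -42.0° + (180° − 83.2°) = 54.80° from the x-axis; with |ND| = 29.8, D = N + 29.8·(cos 54.80°, sin 54.80°) = (32.71, 10.37). ND is perpendicular to DW; with |DW| = 16.2 on the left of ND, W = D + 16.2·(-0.8171, 0.5764) = (19.47, 19.70). Then |GW| = |W − G| = 27.70.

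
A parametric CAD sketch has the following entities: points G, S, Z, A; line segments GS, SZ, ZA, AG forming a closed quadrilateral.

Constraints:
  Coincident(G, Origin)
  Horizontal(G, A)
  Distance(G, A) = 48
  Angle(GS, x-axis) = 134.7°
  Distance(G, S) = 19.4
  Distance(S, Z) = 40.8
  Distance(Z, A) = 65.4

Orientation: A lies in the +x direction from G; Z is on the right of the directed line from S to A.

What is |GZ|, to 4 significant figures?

29.34

G is at the origin; GA is horizontal with |GA| = 48.0 and A in +x, so A = (48.0, 0). GS runs at 134.7° with |GS| = 19.4, so S = (-13.65, 13.79). Z is determined by |SZ| = 40.8 and |ZA| = 65.4 together: it lies at the intersection of circle(S, 40.8) and circle(A, 65.4). With |SA| = 63.17, the foot of the radical line on SA is 10.91 from S and the perpendicular offset is √(40.8² − 10.91²) = 39.32. Taking the right-of-SA solution: Z = (-11.59, -26.96).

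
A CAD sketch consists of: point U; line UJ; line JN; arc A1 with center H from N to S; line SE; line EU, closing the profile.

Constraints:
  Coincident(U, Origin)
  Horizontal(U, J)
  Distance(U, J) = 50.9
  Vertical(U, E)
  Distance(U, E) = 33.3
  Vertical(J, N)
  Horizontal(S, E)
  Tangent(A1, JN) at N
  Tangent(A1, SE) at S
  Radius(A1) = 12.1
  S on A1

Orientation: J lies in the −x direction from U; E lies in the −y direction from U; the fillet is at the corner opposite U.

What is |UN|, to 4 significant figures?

55.14

U is at the origin; UJ is horizontal with |UJ| = 50.9 and J on the −x side, so J = (-50.90, 0.000). UE is vertical with |UE| = 33.3 and E on the −y side, so E = (0.000, -33.30). The virtual corner opposite U is at (-50.90, -33.30). Since A1 is tangent to JN there, HN ⟂ JN and A1 meets SE tangentially, so HS is at right angles to SE, with radius 12.1, so the center H sits 12.1 in from both sides at H = (-38.80, -21.20). That places the tangent points at N = (-50.90, -21.20) on JN and S = (-38.80, -33.30) on SE. Then |UN| = |N − U| = 55.14.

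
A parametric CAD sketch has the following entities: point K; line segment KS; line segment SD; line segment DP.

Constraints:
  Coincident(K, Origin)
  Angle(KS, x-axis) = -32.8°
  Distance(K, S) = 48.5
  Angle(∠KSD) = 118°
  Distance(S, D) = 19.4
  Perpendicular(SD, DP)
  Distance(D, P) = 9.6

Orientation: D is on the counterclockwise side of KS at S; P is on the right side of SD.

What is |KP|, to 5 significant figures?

67.279

∠KSD = 118.0°, so SD runs at -32.8° + (180° − 118.0°) = 29.200° from the x-axis; with |SD| = 19.4, D = S + 19.4·(cos 29.200°, sin 29.200°) = (57.702, -16.808). SD ⟂ DP; with |DP| = 9.6 on the right of SD, P = D + 9.6·(0.48786, -0.87292) = (62.386, -25.188). Then |KP| = |P − K| = 67.279.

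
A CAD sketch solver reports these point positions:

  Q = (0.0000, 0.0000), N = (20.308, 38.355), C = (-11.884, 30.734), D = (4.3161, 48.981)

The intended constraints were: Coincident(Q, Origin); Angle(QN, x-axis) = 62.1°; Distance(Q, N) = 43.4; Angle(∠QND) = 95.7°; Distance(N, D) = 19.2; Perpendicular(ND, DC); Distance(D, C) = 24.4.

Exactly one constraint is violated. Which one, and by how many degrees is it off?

Perpendicular(ND, DC) — off by 8.00°.

Q = (0.00, 0.00) ✓; QN at 62.10° ✓; |QN| = 43.40 ✓; ∠QND = 95.70° ✓; |ND| = 19.20 ✓; ∠(ND, DC) = 82.00° ✗; |DC| = 24.40 ✓.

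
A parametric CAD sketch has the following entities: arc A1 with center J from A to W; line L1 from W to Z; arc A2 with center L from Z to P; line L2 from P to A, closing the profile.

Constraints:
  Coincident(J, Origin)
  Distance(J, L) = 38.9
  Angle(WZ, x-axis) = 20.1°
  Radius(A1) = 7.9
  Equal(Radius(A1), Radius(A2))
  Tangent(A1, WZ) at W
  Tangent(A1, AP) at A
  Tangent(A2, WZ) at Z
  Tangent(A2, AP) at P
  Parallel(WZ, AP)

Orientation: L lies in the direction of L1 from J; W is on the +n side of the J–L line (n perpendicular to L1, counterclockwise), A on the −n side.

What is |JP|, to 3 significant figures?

39.7

Tangency of A1 to both parallel lines with radius 7.9 puts W and A at J ± 7.9·n: W = (-2.71, 7.42), A = (2.71, -7.42). Equal radii place Z and P the same way about L: Z = L + 7.9·n = (33.8, 20.8), P = L − 7.9·n = (39.2, 5.95). Then |JP| = |P − J| = 39.7.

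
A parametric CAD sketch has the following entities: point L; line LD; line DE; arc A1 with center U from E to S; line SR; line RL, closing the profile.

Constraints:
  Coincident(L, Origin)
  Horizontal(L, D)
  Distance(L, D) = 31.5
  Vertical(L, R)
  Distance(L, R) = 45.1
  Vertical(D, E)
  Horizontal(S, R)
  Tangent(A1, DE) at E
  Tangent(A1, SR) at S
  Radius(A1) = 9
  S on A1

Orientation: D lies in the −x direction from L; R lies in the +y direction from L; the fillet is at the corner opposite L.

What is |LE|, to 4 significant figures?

47.91

L is at the origin; LD is horizontal with |LD| = 31.5 and D on the −x side, so D = (-31.50, 0.000). LR is vertical with |LR| = 45.1 and R on the +y side, so R = (0.000, 45.10). The virtual corner opposite L is at (-31.50, 45.10). A1 meets DE tangentially, so UE is at right angles to DE and A1 meets SR tangentially, so US is at right angles to SR, with radius 9.0, so the center U sits 9.0 in from both sides at U = (-22.50, 36.10). That places the tangent points at E = (-31.50, 36.10) on DE and S = (-22.50, 45.10) on SR. Then |LE| = |E − L| = 47.91.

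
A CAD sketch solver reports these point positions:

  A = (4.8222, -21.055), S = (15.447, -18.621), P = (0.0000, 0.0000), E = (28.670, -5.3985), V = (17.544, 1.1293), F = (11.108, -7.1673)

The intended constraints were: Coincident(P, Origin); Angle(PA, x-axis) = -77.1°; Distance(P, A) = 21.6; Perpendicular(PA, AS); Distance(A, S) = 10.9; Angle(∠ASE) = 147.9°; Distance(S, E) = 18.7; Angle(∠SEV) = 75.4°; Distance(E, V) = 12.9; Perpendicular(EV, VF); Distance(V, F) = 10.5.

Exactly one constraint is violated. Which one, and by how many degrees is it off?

Perpendicular(EV, VF) — off by 7.40°.

P = (0.00, 0.00) ✓; PA at -77.10° ✓; |PA| = 21.60 ✓; ∠(PA, AS) = 90.00° ✓; |AS| = 10.90 ✓; ∠ASE = 147.9° ✓; |SE| = 18.70 ✓; ∠SEV = 75.40° ✓; |EV| = 12.90 ✓; ∠(EV, VF) = 82.60° ✗; |VF| = 10.50 ✓.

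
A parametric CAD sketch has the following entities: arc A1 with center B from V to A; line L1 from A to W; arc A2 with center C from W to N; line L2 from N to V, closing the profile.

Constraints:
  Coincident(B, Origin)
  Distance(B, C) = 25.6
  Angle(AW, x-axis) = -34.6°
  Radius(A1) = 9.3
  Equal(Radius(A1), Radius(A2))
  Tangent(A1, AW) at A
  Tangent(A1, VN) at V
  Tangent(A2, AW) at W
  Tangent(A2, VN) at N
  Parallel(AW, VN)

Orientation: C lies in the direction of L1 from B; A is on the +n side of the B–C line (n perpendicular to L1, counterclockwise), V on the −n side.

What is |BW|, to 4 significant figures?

27.24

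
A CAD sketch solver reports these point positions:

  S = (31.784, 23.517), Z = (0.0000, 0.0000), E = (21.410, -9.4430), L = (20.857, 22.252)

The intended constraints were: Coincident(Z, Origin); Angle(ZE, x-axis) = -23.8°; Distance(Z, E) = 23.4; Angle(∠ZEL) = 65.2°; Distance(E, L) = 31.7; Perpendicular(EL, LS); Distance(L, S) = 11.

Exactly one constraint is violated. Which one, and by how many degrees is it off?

Perpendicular(EL, LS) — off by 5.60°.

Z = (0.00, 0.00) ✓; ZE at -23.80° ✓; |ZE| = 23.40 ✓; ∠ZEL = 65.20° ✓; |EL| = 31.70 ✓; ∠(EL, LS) = 84.40° ✗; |LS| = 11.00 ✓.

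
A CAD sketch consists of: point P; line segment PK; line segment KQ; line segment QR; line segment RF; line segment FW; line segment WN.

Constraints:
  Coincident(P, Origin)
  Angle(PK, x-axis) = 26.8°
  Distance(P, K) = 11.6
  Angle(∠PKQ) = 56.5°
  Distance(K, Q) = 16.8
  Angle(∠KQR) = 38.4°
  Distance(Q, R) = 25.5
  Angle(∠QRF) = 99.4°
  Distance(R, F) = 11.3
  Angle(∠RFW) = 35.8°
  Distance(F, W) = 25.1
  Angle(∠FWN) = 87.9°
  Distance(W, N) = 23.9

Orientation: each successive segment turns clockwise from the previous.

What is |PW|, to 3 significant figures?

7.12

∠QRF = 99.4° gives RF at 41.1° from the x-axis; with |RF| = 11.3, F = (3.51, 17.7). ∠RFW = 35.8° gives FW at -103° from the x-axis; with |FW| = 25.1, W = (-2.18, -6.78). Then |PW| = |W − P| = 7.12.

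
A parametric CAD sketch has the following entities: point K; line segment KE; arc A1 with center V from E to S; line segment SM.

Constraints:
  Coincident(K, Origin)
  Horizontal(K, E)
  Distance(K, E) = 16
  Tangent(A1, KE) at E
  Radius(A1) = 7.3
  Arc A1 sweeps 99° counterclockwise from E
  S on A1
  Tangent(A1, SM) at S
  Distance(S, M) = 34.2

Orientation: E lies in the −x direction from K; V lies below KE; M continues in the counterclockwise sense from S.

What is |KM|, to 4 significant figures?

45.84

K is at the origin; K and E share the same y with |KE| = 16.0 and E on the −x side, so E = (-16.00, 0.000). A1 meets KE tangentially, so VE is at right angles to KE, so V = E + (0, -7.3) = (-16.00, -7.300). On A1, E sits at bearing 90° from V; a 99° counterclockwise sweep puts S at bearing 189°, so S = V + 7.3·(cos 189°, sin 189°) = (-23.21, -8.442). The tangent condition forces VS to be normal to SM, so SM runs along (−sin 189°, cos 189°); with |SM| = 34.2, M = (-17.86, -42.22). Then |KM| = |M − K| = 45.84.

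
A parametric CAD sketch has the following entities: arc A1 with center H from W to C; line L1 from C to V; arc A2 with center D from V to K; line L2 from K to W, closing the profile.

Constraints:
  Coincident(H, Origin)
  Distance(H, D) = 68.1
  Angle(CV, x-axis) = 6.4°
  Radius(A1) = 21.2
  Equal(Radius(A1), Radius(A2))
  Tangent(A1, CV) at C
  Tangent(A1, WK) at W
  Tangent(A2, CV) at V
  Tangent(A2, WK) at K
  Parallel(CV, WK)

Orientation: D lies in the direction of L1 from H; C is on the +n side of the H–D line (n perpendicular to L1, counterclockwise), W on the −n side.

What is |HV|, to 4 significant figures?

71.32

The slot axis is L1's direction at 6.4°, so u = (cos 6.4°, sin 6.4°) = (0.9938, 0.1115) and n = (−sin 6.4°, cos 6.4°) = (-0.1115, 0.9938). H is at the origin and D lies 68.1 along u from H, so D = 68.1·u = (67.68, 7.591). Tangency of A1 to both parallel lines with radius 21.2 puts C and W at H ± 21.2·n: C = (-2.363, 21.07), W = (2.363, -21.07). Equal radii place V and K the same way about D: V = D + 21.2·n = (65.31, 28.66), K = D − 21.2·n = (70.04, -13.48). Then |HV| = |V − H| = 71.32.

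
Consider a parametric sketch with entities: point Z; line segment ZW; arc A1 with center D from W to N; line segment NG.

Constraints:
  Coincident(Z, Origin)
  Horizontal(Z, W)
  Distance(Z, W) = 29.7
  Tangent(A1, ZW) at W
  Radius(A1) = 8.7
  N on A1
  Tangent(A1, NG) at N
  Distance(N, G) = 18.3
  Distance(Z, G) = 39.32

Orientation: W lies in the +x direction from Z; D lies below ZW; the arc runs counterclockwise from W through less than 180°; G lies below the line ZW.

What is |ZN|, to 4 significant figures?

24.18

Z is at the origin; ZW is horizontal with |ZW| = 29.7 and W on the +x side, so W = (29.70, 0.000). Since A1 is tangent to ZW there, DW ⟂ ZW, so D = W + (0, -8.7) = (29.70, -8.700). Since DN ⟂ NG (tangency), |DG| = √(8.7² + 18.3²) = 20.26 regardless of where N sits on A1. So G lies on both circle(Z, 39.32) and circle(D, 20.26); the below-ZW intersection is G = (26.82, -28.76). N is the foot of the tangent from G: N = (21.39, -11.28).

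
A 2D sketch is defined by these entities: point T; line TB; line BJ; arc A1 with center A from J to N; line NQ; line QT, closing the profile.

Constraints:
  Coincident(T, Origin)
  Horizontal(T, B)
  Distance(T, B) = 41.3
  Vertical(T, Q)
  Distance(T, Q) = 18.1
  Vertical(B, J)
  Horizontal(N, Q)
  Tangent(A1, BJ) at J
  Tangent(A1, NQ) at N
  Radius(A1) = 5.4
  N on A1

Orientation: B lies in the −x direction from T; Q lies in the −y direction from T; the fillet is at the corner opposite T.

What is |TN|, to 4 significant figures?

40.20

The virtual corner opposite T is at (-41.30, -18.10). A1 meets BJ tangentially, so AJ is at right angles to BJ and tangency of A1 to NQ means the radius AN is perpendicular to NQ, with radius 5.4, so the center A sits 5.4 in from both sides at A = (-35.90, -12.70). That places the tangent points at J = (-41.30, -12.70) on BJ and N = (-35.90, -18.10) on NQ. Then |TN| = |N − T| = 40.20.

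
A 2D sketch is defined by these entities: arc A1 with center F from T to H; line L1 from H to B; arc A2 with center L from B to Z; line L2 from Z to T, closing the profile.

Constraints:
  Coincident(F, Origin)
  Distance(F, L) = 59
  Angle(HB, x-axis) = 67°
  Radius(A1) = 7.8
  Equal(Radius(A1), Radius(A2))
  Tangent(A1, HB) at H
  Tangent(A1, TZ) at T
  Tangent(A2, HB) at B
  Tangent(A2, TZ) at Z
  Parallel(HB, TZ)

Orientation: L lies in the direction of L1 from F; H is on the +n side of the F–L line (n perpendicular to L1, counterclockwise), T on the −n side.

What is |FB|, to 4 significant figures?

59.51

The slot axis is L1's direction at 67.0°, so u = (cos 67.0°, sin 67.0°) = (0.3907, 0.9205) and n = (−sin 67.0°, cos 67.0°) = (-0.9205, 0.3907). F is at the origin and L lies 59.0 along u from F, so L = 59.0·u = (23.05, 54.31). Tangency of A1 to both parallel lines with radius 7.8 puts H and T at F ± 7.8·n: H = (-7.180, 3.048), T = (7.180, -3.048). Equal radii place B and Z the same way about L: B = L + 7.8·n = (15.87, 57.36), Z = L − 7.8·n = (30.23, 51.26). Then |FB| = |B − F| = 59.51.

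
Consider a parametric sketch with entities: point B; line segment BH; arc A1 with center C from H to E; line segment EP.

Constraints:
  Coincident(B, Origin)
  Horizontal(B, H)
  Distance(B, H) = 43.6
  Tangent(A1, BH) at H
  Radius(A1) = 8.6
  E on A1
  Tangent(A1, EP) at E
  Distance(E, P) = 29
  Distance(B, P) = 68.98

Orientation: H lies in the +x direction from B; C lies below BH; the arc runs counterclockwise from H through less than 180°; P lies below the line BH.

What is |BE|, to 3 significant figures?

40.9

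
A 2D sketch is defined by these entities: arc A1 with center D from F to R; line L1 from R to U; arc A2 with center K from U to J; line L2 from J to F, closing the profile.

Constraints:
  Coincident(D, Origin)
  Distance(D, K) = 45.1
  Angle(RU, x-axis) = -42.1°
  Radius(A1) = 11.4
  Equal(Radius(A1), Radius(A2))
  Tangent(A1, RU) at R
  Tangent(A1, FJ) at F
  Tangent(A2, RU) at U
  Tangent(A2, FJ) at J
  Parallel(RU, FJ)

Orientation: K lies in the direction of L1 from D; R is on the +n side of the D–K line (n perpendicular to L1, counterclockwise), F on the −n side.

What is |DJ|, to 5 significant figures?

46.518

The slot axis is L1's direction at -42.1°, so u = (cos -42.1°, sin -42.1°) = (0.74198, -0.67043) and n = (−sin -42.1°, cos -42.1°) = (0.67043, 0.74198). D is at the origin and K lies 45.1 along u from D, so K = 45.1·u = (33.463, -30.236). Tangency of A1 to both parallel lines with radius 11.4 puts R and F at D ± 11.4·n: R = (7.6429, 8.4585), F = (-7.6429, -8.4585). Equal radii place U and J the same way about K: U = K + 11.4·n = (41.106, -21.778), J = K − 11.4·n = (25.820, -38.695). Then |DJ| = |J − D| = 46.518.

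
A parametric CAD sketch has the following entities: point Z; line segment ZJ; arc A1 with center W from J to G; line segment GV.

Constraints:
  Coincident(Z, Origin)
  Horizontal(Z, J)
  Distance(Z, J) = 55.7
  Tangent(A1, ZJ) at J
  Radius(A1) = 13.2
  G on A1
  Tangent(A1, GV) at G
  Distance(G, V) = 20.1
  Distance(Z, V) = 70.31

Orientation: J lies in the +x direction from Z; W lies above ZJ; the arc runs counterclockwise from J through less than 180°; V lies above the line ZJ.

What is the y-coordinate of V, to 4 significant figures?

36.88

Z is at the origin; Z and J share the same y with |ZJ| = 55.7 and J on the +x side, so J = (55.70, 0.000). The tangent condition forces WJ to be normal to ZJ, so W = J + (0, 13.2) = (55.70, 13.20). Since WG ⟂ GV (tangency), |WV| = √(13.2² + 20.1²) = 24.05 regardless of where G sits on A1. So V lies on both circle(Z, 70.31) and circle(W, 24.05); the above-ZJ intersection is V = (59.86, 36.88). G is the foot of the tangent from V: G = (67.82, 18.43).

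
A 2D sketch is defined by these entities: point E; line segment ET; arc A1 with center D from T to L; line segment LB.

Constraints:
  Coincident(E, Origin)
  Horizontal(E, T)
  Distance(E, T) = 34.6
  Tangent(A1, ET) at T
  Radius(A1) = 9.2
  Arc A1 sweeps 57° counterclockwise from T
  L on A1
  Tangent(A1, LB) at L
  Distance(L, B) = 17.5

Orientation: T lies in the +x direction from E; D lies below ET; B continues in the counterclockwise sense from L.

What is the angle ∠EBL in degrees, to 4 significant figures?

75.61°

On A1, T sits at bearing 90° from D; a 57° counterclockwise sweep puts L at bearing 147°, so L = D + 9.2·(cos 147°, sin 147°) = (26.88, -4.189). A1 meets LB tangentially, so DL is at right angles to LB, so LB runs along (−sin 147°, cos 147°); with |LB| = 17.5, B = (17.35, -18.87). Then cos ∠EBL = BE·BL / (|BE||BL|), giving 75.61°.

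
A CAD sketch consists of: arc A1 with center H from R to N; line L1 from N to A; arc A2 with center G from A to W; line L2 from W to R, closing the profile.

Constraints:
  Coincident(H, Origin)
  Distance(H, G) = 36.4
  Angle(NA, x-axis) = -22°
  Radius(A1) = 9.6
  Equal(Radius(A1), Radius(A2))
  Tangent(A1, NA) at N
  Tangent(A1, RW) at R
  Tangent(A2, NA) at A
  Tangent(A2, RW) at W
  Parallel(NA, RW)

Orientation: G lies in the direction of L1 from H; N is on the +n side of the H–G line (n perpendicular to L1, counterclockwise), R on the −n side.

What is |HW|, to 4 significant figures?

37.64

Tangency of A1 to both parallel lines with radius 9.6 puts N and R at H ± 9.6·n: N = (3.596, 8.901), R = (-3.596, -8.901). Equal radii place A and W the same way about G: A = G + 9.6·n = (37.35, -4.735), W = G − 9.6·n = (30.15, -22.54). Then |HW| = |W − H| = 37.64.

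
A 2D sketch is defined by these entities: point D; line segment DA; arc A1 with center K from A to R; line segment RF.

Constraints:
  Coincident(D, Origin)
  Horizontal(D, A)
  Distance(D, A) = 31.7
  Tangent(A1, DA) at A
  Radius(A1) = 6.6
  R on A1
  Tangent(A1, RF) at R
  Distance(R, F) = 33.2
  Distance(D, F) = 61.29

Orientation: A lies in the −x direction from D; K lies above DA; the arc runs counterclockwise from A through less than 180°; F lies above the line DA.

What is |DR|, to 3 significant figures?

29.3

D is at the origin; D and A share the same y with |DA| = 31.7 and A on the −x side, so A = (-31.7, 0.00). The tangent condition forces KA to be normal to DA, so K = A + (0, 6.6) = (-31.7, 6.60). Since KR ⟂ RF (tangency), |KF| = √(6.6² + 33.2²) = 33.8 regardless of where R sits on A1. So F lies on both circle(D, 61.29) and circle(K, 33.8); the above-DA intersection is F = (-50.5, 34.8). R is the foot of the tangent from F: R = (-27.0, 11.3).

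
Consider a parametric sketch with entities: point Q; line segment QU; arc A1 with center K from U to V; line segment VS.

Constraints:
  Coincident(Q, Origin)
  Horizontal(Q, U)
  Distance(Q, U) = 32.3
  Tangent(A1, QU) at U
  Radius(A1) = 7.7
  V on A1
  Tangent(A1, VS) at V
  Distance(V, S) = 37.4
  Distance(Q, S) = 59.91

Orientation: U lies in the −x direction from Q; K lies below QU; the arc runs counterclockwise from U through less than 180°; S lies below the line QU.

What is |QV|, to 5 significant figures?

40.761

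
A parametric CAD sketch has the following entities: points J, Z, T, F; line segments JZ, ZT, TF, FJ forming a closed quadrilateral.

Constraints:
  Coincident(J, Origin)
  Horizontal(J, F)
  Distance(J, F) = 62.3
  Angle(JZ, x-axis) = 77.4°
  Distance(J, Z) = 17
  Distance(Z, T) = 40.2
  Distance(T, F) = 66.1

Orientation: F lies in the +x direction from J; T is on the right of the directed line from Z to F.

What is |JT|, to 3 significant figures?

23.5

J is at the origin; JF is horizontal with |JF| = 62.3 and F in +x, so F = (62.3, 0). JZ runs at 77.4° with |JZ| = 17.0, so Z = (3.71, 16.6). T is determined by |ZT| = 40.2 and |TF| = 66.1 together: it lies at the intersection of circle(Z, 40.2) and circle(F, 66.1). With |ZF| = 60.9, the foot of the radical line on ZF is 7.84 from Z and the perpendicular offset is √(40.2² − 7.84²) = 39.4. Taking the right-of-ZF solution: T = (0.512, -23.5).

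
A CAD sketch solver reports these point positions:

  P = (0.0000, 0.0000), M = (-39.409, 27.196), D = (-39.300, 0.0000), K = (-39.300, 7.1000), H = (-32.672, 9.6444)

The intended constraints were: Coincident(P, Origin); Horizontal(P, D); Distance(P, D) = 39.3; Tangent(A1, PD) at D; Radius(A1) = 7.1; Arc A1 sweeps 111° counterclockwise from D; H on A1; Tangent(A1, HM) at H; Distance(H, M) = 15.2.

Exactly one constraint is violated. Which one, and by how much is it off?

Distance(H, M) = 15.2 — off by 3.60.

P = (0.00, 0.00) ✓; P.y = 0.00, D.y = 0.00 ✓; |PD| = 39.30 ✓; ∠(KD, DP) = 90.00° ✓; |KD| = 7.100 ✓; bearing(K→H) − bearing(K→D) = 111.0° ✓; |KH| = 7.100 ✓; ∠(KH, HM) = 90.00° ✓; |HM| = 18.80 ✗.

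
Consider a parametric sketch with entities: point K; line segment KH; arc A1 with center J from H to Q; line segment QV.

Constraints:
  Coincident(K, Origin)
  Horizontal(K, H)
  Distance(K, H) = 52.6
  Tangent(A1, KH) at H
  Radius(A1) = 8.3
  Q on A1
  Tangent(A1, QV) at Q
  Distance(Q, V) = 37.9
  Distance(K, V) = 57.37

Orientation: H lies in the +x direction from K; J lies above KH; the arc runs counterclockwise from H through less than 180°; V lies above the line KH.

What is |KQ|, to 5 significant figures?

60.759

K is at the origin; K and H share the same y with |KH| = 52.6 and H on the +x side, so H = (52.600, 0.0000). Tangency of A1 to KH means the radius JH is perpendicular to KH, so J = H + (0, 8.3) = (52.600, 8.3000). Since JQ ⟂ QV (tangency), |JV| = √(8.3² + 37.9²) = 38.798 regardless of where Q sits on A1. So V lies on both circle(K, 57.37) and circle(J, 38.798); the above-KH intersection is V = (37.016, 43.831). Q is the foot of the tangent from V: Q = (59.312, 13.183).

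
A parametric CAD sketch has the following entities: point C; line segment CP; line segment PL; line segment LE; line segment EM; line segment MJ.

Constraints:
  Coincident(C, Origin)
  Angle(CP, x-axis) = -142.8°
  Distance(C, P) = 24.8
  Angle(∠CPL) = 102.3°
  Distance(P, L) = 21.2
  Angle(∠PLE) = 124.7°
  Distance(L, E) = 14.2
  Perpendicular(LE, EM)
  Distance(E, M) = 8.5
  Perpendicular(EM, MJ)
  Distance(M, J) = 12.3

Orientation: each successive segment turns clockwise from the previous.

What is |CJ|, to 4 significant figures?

27.23

C is at the origin; CP runs at -142.8° with length 24.8, so P = (-19.75, -14.99). ∠CPL = 102.3° gives PL at 139.5° from the x-axis; with |PL| = 21.2, L = (-35.87, -1.226). ∠PLE = 124.7° gives LE at 84.20° from the x-axis; with |LE| = 14.2, E = (-34.44, 12.90). LE ⟂ EM, so EM runs at -5.800°; with |EM| = 8.5, M = (-25.98, 12.04). EM ⟂ MJ, so MJ runs at -95.80°; with |MJ| = 12.3, J = (-27.23, -0.1945). Then |CJ| = |J − C| = 27.23.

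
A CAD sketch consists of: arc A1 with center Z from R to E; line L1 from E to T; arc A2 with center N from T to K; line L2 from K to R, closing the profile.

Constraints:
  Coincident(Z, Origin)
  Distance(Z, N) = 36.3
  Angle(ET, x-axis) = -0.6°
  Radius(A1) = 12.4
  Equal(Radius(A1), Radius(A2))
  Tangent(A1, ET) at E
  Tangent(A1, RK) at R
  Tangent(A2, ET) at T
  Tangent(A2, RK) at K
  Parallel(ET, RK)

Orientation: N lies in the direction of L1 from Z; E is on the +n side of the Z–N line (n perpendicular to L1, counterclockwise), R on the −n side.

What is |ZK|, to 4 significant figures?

38.36

The slot axis is L1's direction at -0.6°, so u = (cos -0.6°, sin -0.6°) = (0.9999, -0.01047) and n = (−sin -0.6°, cos -0.6°) = (0.01047, 0.9999). Z is at the origin and N lies 36.3 along u from Z, so N = 36.3·u = (36.30, -0.3801). Tangency of A1 to both parallel lines with radius 12.4 puts E and R at Z ± 12.4·n: E = (0.1299, 12.40), R = (-0.1299, -12.40). Equal radii place T and K the same way about N: T = N + 12.4·n = (36.43, 12.02), K = N − 12.4·n = (36.17, -12.78). Then |ZK| = |K − Z| = 38.36.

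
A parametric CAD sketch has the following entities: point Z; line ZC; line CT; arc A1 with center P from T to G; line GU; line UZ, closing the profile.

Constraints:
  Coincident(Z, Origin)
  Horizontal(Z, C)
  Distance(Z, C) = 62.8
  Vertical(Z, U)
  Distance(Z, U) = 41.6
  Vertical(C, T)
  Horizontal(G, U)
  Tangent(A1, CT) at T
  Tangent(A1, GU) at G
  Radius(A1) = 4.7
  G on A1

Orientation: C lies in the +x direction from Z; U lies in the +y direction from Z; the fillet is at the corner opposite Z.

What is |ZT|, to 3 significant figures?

72.8

The virtual corner opposite Z is at (62.8, 41.6). A1 meets CT tangentially, so PT is at right angles to CT and the tangent condition forces PG to be normal to GU, with radius 4.7, so the center P sits 4.7 in from both sides at P = (58.1, 36.9). That places the tangent points at T = (62.8, 36.9) on CT and G = (58.1, 41.6) on GU. Then |ZT| = |T − Z| = 72.8.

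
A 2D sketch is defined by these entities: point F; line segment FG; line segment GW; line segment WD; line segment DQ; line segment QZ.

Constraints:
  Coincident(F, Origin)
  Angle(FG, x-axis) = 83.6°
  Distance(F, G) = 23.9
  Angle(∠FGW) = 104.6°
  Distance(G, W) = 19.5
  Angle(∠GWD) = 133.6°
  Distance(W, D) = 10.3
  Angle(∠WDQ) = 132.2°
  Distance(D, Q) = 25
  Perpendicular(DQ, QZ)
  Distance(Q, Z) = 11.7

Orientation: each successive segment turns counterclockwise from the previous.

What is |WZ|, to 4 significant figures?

32.18

∠WDQ = 132.2° gives DQ at -106.8° from the x-axis; with |DQ| = 25.0, Q = (-32.07, 2.388). DQ ⟂ QZ, so QZ runs at -16.80°; with |QZ| = 11.7, Z = (-20.87, -0.9935). Then |WZ| = |Z − W| = 32.18.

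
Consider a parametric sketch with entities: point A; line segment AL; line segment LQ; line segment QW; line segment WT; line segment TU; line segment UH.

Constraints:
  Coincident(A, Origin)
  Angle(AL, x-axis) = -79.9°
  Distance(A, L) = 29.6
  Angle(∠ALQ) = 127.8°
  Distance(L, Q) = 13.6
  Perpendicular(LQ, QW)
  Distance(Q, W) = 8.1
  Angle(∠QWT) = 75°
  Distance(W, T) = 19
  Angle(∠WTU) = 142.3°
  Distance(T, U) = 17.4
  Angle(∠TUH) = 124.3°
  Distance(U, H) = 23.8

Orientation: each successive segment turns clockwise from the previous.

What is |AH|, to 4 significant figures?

57.57

A is at the origin; AL runs at -79.9° with length 29.6, so L = (5.191, -29.14). ∠ALQ = 127.8° gives LQ at -132.1° from the x-axis; with |LQ| = 13.6, Q = (-3.927, -39.23). LQ is perpendicular to QW, so QW runs at 137.9°; with |QW| = 8.1, W = (-9.937, -33.80). ∠QWT = 75.0° gives WT at 32.90° from the x-axis; with |WT| = 19.0, T = (6.016, -23.48). ∠WTU = 142.3° gives TU at -4.800° from the x-axis; with |TU| = 17.4, U = (23.35, -24.94). ∠TUH = 124.3° gives UH at -60.50° from the x-axis; with |UH| = 23.8, H = (35.07, -45.65). Then |AH| = |H − A| = 57.57.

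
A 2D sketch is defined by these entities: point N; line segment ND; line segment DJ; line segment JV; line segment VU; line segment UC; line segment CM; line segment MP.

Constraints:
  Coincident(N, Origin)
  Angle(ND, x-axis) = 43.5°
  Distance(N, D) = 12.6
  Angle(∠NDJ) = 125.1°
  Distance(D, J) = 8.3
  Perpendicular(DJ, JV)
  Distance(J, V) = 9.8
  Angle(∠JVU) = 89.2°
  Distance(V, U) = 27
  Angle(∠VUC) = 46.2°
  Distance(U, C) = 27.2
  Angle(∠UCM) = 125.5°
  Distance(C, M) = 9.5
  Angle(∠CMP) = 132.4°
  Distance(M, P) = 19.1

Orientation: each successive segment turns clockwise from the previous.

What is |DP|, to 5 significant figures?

21.619

∠UCM = 125.5° gives CM at -20.500° from the x-axis; with |CM| = 9.5, M = (20.397, 15.015). ∠CMP = 132.4° gives MP at -68.100° from the x-axis; with |MP| = 19.1, P = (27.521, -2.7068). Then |DP| = |P − D| = 21.619.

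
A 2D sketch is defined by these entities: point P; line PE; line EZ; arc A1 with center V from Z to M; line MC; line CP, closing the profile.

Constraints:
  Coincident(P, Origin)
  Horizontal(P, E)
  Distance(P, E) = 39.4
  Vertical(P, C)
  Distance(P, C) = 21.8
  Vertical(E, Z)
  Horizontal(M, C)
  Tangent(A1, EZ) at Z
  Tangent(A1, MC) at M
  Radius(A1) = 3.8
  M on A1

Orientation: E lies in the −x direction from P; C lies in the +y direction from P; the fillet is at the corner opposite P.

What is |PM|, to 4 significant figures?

41.74

P is at the origin; P and E share the same y with |PE| = 39.4 and E on the −x side, so E = (-39.40, 0.000). PC is vertical with |PC| = 21.8 and C on the +y side, so C = (0.000, 21.80). The virtual corner opposite P is at (-39.40, 21.80). Since A1 is tangent to EZ there, VZ ⟂ EZ and tangency of A1 to MC means the radius VM is perpendicular to MC, with radius 3.8, so the center V sits 3.8 in from both sides at V = (-35.60, 18.00). That places the tangent points at Z = (-39.40, 18.00) on EZ and M = (-35.60, 21.80) on MC. Then |PM| = |M − P| = 41.74.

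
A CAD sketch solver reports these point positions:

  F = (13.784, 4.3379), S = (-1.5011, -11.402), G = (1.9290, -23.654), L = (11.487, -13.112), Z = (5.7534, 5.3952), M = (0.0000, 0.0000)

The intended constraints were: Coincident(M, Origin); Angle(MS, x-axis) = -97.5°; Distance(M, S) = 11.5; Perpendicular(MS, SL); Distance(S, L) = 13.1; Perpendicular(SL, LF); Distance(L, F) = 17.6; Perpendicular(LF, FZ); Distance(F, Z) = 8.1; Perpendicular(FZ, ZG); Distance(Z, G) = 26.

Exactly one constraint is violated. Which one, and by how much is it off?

Distance(Z, G) = 26 — off by 3.30.

M = (0.00, 0.00) ✓; MS at -97.50° ✓; |MS| = 11.50 ✓; ∠(MS, SL) = 90.00° ✓; |SL| = 13.10 ✓; ∠(SL, LF) = 90.00° ✓; |LF| = 17.60 ✓; ∠(LF, FZ) = 90.00° ✓; |FZ| = 8.100 ✓; ∠(FZ, ZG) = 90.00° ✓; |ZG| = 29.30 ✗.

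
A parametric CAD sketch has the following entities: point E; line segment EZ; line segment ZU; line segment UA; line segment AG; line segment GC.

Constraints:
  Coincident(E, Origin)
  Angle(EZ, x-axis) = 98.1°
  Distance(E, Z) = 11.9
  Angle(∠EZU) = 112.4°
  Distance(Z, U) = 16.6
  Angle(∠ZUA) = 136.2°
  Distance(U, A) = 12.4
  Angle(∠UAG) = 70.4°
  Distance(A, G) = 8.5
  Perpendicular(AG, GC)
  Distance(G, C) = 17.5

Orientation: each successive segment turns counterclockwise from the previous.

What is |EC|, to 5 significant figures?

20.444

E is at the origin; EZ runs at 98.1° with length 11.9, so Z = (-1.6767, 11.781). ∠EZU = 112.4° gives ZU at 165.70° from the x-axis; with |ZU| = 16.6, U = (-17.762, 15.881). ∠ZUA = 136.2° gives UA at -150.50° from the x-axis; with |UA| = 12.4, A = (-28.555, 9.7754). ∠UAG = 70.4° gives AG at -40.900° from the x-axis; with |AG| = 8.5, G = (-22.130, 4.2101). AG is perpendicular to GC, so GC runs at 49.100°; with |GC| = 17.5, C = (-10.672, 17.438). Then |EC| = |C − E| = 20.444.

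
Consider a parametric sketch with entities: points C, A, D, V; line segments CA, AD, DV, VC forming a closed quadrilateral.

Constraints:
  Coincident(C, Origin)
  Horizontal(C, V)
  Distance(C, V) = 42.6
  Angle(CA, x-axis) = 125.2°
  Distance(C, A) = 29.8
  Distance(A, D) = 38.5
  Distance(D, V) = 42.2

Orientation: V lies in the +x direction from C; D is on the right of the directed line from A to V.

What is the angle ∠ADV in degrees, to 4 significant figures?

106.1°

C is at the origin; C and V share the same y with |CV| = 42.6 and V in +x, so V = (42.6, 0). CA runs at 125.2° with |CA| = 29.8, so A = (-17.18, 24.35). D is determined by |AD| = 38.5 and |DV| = 42.2 together: it lies at the intersection of circle(A, 38.5) and circle(V, 42.2). With |AV| = 64.55, the foot of the radical line on AV is 29.96 from A and the perpendicular offset is √(38.5² − 29.96²) = 24.18. Taking the right-of-AV solution: D = (1.447, -9.344).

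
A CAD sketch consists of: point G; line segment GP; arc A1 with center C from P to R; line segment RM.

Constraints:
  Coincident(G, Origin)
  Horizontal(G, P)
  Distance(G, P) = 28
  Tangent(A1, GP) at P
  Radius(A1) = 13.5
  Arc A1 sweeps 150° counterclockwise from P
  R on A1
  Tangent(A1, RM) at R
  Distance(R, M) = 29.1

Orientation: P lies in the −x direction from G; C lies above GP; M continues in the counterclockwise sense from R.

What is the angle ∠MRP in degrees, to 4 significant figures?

105.0°

G is at the origin; G and P share the same y with |GP| = 28.0 and P on the −x side, so P = (-28.00, 0.000). A1 meets GP tangentially, so CP is at right angles to GP, so C = P + (0, 13.5) = (-28.00, 13.50). On A1, P sits at bearing -90° from C; a 150° counterclockwise sweep puts R at bearing 60°, so R = C + 13.5·(cos 60°, sin 60°) = (-21.25, 25.19). Tangency of A1 to RM means the radius CR is perpendicular to RM, so RM runs along (−sin 60°, cos 60°); with |RM| = 29.1, M = (-46.45, 39.74). Then cos ∠MRP = RM·RP / (|RM||RP|), giving 105.0°.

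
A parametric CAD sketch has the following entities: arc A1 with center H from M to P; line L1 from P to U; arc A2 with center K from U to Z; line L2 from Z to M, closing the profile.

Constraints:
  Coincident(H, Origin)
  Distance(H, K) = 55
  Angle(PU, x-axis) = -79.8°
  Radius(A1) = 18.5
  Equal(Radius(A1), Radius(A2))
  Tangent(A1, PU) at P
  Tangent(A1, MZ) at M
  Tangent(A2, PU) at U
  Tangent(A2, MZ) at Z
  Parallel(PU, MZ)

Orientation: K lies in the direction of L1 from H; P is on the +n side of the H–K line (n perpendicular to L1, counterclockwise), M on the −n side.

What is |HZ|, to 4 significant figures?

58.03

The slot axis is L1's direction at -79.8°, so u = (cos -79.8°, sin -79.8°) = (0.1771, -0.9842) and n = (−sin -79.8°, cos -79.8°) = (0.9842, 0.1771). H is at the origin and K lies 55.0 along u from H, so K = 55.0·u = (9.740, -54.13). Tangency of A1 to both parallel lines with radius 18.5 puts P and M at H ± 18.5·n: P = (18.21, 3.276), M = (-18.21, -3.276). Equal radii place U and Z the same way about K: U = K + 18.5·n = (27.95, -50.85), Z = K − 18.5·n = (-8.468, -57.41). Then |HZ| = |Z − H| = 58.03.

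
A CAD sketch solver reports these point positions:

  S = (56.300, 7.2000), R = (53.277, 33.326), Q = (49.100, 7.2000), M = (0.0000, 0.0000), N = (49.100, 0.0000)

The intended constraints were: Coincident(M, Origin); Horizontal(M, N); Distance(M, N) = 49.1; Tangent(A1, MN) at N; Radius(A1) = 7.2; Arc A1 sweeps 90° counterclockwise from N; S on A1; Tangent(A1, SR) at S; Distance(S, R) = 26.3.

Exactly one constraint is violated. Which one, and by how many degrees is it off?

Tangent(A1, SR) at S — off by 6.60°.

M = (0.00, 0.00) ✓; M.y = 0.00, N.y = 0.00 ✓; |MN| = 49.10 ✓; ∠(QN, NM) = 90.00° ✓; |QN| = 7.200 ✓; bearing(Q→S) − bearing(Q→N) = 90.00° ✓; |QS| = 7.200 ✓; ∠(QS, SR) = 83.40° ✗; |SR| = 26.30 ✓.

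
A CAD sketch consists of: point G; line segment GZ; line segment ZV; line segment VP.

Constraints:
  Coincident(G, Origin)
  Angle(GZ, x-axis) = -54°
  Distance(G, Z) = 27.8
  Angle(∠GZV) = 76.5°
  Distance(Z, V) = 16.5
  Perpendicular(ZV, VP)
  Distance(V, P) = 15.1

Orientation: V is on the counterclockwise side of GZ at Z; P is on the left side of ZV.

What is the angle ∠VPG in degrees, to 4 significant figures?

140.0°

G is at the origin; GZ runs at -54.0° with length 27.8, so Z = 27.8·(cos -54.0°, sin -54.0°) = (16.34, -22.49). ∠GZV = 76.5°, so ZV runs at -54.0° + (180° − 76.5°) = 49.50° from the x-axis; with |ZV| = 16.5, V = Z + 16.5·(cos 49.50°, sin 49.50°) = (27.06, -9.944). The perpendicularity gives VP at right angles to ZV; with |VP| = 15.1 on the left of ZV, P = V + 15.1·(-0.7604, 0.6494) = (15.57, -0.1373). Then cos ∠VPG = PV·PG / (|PV||PG|), giving 140.0°.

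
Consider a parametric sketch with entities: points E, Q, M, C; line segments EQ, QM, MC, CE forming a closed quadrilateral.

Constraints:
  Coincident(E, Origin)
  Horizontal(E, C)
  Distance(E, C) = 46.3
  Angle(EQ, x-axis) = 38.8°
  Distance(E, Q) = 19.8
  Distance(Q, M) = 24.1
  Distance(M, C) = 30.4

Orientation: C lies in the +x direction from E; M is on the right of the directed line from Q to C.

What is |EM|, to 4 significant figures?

21.53

Checks: |QM| = 24.10 ✓; |MC| = 30.40 ✓.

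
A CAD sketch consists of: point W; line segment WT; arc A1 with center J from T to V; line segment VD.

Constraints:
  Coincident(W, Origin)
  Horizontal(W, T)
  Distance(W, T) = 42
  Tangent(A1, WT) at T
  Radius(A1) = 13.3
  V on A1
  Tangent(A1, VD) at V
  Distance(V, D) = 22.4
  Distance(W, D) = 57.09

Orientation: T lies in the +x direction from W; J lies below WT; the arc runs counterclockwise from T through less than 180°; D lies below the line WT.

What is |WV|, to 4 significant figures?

36.29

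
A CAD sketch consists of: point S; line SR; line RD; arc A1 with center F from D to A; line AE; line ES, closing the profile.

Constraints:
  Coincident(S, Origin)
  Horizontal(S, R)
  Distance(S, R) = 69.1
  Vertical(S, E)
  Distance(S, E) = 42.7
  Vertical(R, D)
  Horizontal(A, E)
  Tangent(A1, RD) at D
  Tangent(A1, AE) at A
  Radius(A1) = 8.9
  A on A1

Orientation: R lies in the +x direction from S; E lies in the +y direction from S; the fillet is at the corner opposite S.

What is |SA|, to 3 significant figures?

73.8

The virtual corner opposite S is at (69.1, 42.7). The tangent condition forces FD to be normal to RD and the tangent condition forces FA to be normal to AE, with radius 8.9, so the center F sits 8.9 in from both sides at F = (60.2, 33.8). That places the tangent points at D = (69.1, 33.8) on RD and A = (60.2, 42.7) on AE. Then |SA| = |A − S| = 73.8.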